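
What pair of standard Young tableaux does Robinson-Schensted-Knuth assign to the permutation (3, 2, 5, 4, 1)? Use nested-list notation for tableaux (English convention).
Insert each entry of the permutation into P by Schensted row insertion, recording in Q the position of each new cell.

Insert 3: appended to row 1. P = [[3]].
Insert 2: 2 bumps 3 from row 1; 3 starts row 2. P = [[2], [3]].
Insert 5: appended to row 1. P = [[2, 5], [3]].
Insert 4: 4 bumps 5 from row 1; 5 appends to row 2. P = [[2, 4], [3, 5]].
Insert 1: 1 bumps 2 from row 1; 2 bumps 3 from row 2; 3 starts row 3. P = [[1, 4], [2, 5], [3]].

So P = [[1, 4], [2, 5], [3]], Q = [[1, 3], [2, 4], [5]].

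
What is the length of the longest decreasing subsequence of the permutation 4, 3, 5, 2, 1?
4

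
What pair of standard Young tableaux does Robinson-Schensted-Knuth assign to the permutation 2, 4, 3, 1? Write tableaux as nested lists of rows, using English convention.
P = [[1, 3], [2], [4]], Q = [[1, 2], [3], [4]]

Insert each entry of the permutation into P by Schensted row insertion, recording in Q the position of each new cell.

Insert 2: appended to row 1. P = [[2]].
Insert 4: appended to row 1. P = [[2, 4]].
Insert 3: 3 bumps 4 from row 1; 4 starts row 2. P = [[2, 3], [4]].
Insert 1: 1 bumps 2 from row 1; 2 bumps 4 from row 2; 4 starts row 3. P = [[1, 3], [2], [4]].

So P = [[1, 3], [2], [4]], Q = [[1, 2], [3], [4]].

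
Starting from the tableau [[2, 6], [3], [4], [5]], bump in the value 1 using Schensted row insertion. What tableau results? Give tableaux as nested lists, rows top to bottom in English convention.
[[1, 6], [2], [3], [4], [5]]

In row 1, 1 replaces 2 (the leftmost entry greater than 1); 2 is bumped to row 2. In row 2, 2 replaces 3 (the leftmost entry greater than 2); 3 is bumped to row 3. In row 3, 3 replaces 4 (the leftmost entry greater than 3); 4 is bumped to row 4. In row 4, 4 replaces 5 (the leftmost entry greater than 4); 5 is bumped to row 5. 5 starts a new row 5. The new tableau is [[1, 6], [2], [3], [4], [5]].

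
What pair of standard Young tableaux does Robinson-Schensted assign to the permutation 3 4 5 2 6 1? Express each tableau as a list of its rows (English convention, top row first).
Insert each entry of the permutation into P by Schensted row insertion, recording in Q the position of each new cell.

After inserting 3: P = [[3]].
After inserting 4: P = [[3, 4]].
After inserting 5: P = [[3, 4, 5]].
After inserting 2: P = [[2, 4, 5], [3]].
After inserting 6: P = [[2, 4, 5, 6], [3]].
After inserting 1: P = [[1, 4, 5, 6], [2], [3]].

So P = [[1, 4, 5, 6], [2], [3]], Q = [[1, 2, 3, 5], [4], [6]].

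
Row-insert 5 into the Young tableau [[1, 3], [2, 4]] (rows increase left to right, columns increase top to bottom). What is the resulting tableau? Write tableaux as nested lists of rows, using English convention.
5 is larger than every entry of row 1, so it is appended to row 1. The new tableau is [[1, 3, 5], [2, 4]].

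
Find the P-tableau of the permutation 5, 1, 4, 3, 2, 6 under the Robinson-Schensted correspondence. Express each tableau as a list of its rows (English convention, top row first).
Insert 5: appended to row 1. P = [[5]].
Insert 1: 1 bumps 5 from row 1; 5 starts row 2. P = [[1], [5]].
Insert 4: appended to row 1. P = [[1, 4], [5]].
Insert 3: 3 bumps 4 from row 1; 4 bumps 5 from row 2; 5 starts row 3. P = [[1, 3], [4], [5]].
Insert 2: 2 bumps 3 from row 1; 3 bumps 4 from row 2; 4 bumps 5 from row 3; 5 starts row 4. P = [[1, 2], [3], [4], [5]].
Insert 6: appended to row 1. P = [[1, 2, 6], [3], [4], [5]].

So P = [[1, 2, 6], [3], [4], [5]].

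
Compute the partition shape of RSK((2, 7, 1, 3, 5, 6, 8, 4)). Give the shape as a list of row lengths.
Row-insert each entry into an empty tableau.

After inserting 2: P = [[2]].
After inserting 7: P = [[2, 7]].
After inserting 1: P = [[1, 7], [2]].
After inserting 3: P = [[1, 3], [2, 7]].
After inserting 5: P = [[1, 3, 5], [2, 7]].
After inserting 6: P = [[1, 3, 5, 6], [2, 7]].
After inserting 8: P = [[1, 3, 5, 6, 8], [2, 7]].
After inserting 4: P = [[1, 3, 4, 6, 8], [2, 5], [7]].

The final insertion tableau P = [[1, 3, 4, 6, 8], [2, 5], [7]] has shape [5, 2, 1].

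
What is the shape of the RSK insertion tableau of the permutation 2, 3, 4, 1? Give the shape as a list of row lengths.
[3, 1]

Row-insert each entry into an empty tableau.

After inserting 2: P = [[2]].
After inserting 3: P = [[2, 3]].
After inserting 4: P = [[2, 3, 4]].
After inserting 1: P = [[1, 3, 4], [2]].

The final insertion tableau P = [[1, 3, 4], [2]] has shape [3, 1].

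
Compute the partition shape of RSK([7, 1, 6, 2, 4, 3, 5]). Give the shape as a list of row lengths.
[4, 1, 1, 1]

Row-insert each entry into an empty tableau.

After inserting 7: P = [[7]].
After inserting 1: P = [[1], [7]].
After inserting 6: P = [[1, 6], [7]].
After inserting 2: P = [[1, 2], [6], [7]].
After inserting 4: P = [[1, 2, 4], [6], [7]].
After inserting 3: P = [[1, 2, 3], [4], [6], [7]].
After inserting 5: P = [[1, 2, 3, 5], [4], [6], [7]].

The final insertion tableau P = [[1, 2, 3, 5], [4], [6], [7]] has shape [4, 1, 1, 1].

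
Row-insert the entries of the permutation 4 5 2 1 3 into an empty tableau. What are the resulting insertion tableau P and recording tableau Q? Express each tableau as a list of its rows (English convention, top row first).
Insert each entry of the permutation into P by Schensted row insertion, recording in Q the position of each new cell.

Insert 4: appended to row 1. P = [[4]].
Insert 5: appended to row 1. P = [[4, 5]].
Insert 2: 2 bumps 4 from row 1; 4 starts row 2. P = [[2, 5], [4]].
Insert 1: 1 bumps 2 from row 1; 2 bumps 4 from row 2; 4 starts row 3. P = [[1, 5], [2], [4]].
Insert 3: 3 bumps 5 from row 1; 5 appends to row 2. P = [[1, 3], [2, 5], [4]].

So P = [[1, 3], [2, 5], [4]], Q = [[1, 2], [3, 5], [4]].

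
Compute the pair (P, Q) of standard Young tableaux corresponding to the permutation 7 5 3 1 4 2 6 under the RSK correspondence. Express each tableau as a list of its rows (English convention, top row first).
Insert each entry of the permutation into P by Schensted row insertion, recording in Q the position of each new cell.

Insert 7: appended to row 1. P = [[7]].
Insert 5: 5 bumps 7 from row 1; 7 starts row 2. P = [[5], [7]].
Insert 3: 3 bumps 5 from row 1; 5 bumps 7 from row 2; 7 starts row 3. P = [[3], [5], [7]].
Insert 1: 1 bumps 3 from row 1; 3 bumps 5 from row 2; 5 bumps 7 from row 3; 7 starts row 4. P = [[1], [3], [5], [7]].
Insert 4: appended to row 1. P = [[1, 4], [3], [5], [7]].
Insert 2: 2 bumps 4 from row 1; 4 appends to row 2. P = [[1, 2], [3, 4], [5], [7]].
Insert 6: appended to row 1. P = [[1, 2, 6], [3, 4], [5], [7]].

So P = [[1, 2, 6], [3, 4], [5], [7]], Q = [[1, 5, 7], [2, 6], [3], [4]].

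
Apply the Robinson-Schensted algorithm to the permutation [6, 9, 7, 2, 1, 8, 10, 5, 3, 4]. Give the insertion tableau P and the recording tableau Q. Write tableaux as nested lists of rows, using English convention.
Insert each entry of the permutation into P by Schensted row insertion, recording in Q the position of each new cell.

Insert 6: appended to row 1. P = [[6]], Q = [[1]].
Insert 9: appended to row 1. P = [[6, 9]], Q = [[1, 2]].
Insert 7: 7 bumps 9 from row 1; 9 starts row 2. P = [[6, 7], [9]], Q = [[1, 2], [3]].
Insert 2: 2 bumps 6 from row 1; 6 bumps 9 from row 2; 9 starts row 3. P = [[2, 7], [6], [9]], Q = [[1, 2], [3], [4]].
Insert 1: 1 bumps 2 from row 1; 2 bumps 6 from row 2; 6 bumps 9 from row 3; 9 starts row 4. P = [[1, 7], [2], [6], [9]], Q = [[1, 2], [3], [4], [5]].
Insert 8: appended to row 1. P = [[1, 7, 8], [2], [6], [9]], Q = [[1, 2, 6], [3], [4], [5]].
Insert 10: appended to row 1. P = [[1, 7, 8, 10], [2], [6], [9]], Q = [[1, 2, 6, 7], [3], [4], [5]].
Insert 5: 5 bumps 7 from row 1; 7 appends to row 2. P = [[1, 5, 8, 10], [2, 7], [6], [9]], Q = [[1, 2, 6, 7], [3, 8], [4], [5]].
Insert 3: 3 bumps 5 from row 1; 5 bumps 7 from row 2; 7 appends to row 3. P = [[1, 3, 8, 10], [2, 5], [6, 7], [9]], Q = [[1, 2, 6, 7], [3, 8], [4, 9], [5]].
Insert 4: 4 bumps 8 from row 1; 8 appends to row 2. P = [[1, 3, 4, 10], [2, 5, 8], [6, 7], [9]], Q = [[1, 2, 6, 7], [3, 8, 10], [4, 9], [5]].

So P = [[1, 3, 4, 10], [2, 5, 8], [6, 7], [9]], Q = [[1, 2, 6, 7], [3, 8, 10], [4, 9], [5]].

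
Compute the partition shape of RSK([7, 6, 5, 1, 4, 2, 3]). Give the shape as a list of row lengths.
Row-insert each entry into an empty tableau.

After inserting 7: P = [[7]].
After inserting 6: P = [[6], [7]].
After inserting 5: P = [[5], [6], [7]].
After inserting 1: P = [[1], [5], [6], [7]].
After inserting 4: P = [[1, 4], [5], [6], [7]].
After inserting 2: P = [[1, 2], [4], [5], [6], [7]].
After inserting 3: P = [[1, 2, 3], [4], [5], [6], [7]].

The final insertion tableau P = [[1, 2, 3], [4], [5], [6], [7]] has shape [3, 1, 1, 1, 1].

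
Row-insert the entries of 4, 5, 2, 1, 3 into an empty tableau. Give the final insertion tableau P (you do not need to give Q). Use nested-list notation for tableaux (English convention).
Insert 4: appended to row 1. P = [[4]].
Insert 5: appended to row 1. P = [[4, 5]].
Insert 2: 2 bumps 4 from row 1; 4 starts row 2. P = [[2, 5], [4]].
Insert 1: 1 bumps 2 from row 1; 2 bumps 4 from row 2; 4 starts row 3. P = [[1, 5], [2], [4]].
Insert 3: 3 bumps 5 from row 1; 5 appends to row 2. P = [[1, 3], [2, 5], [4]].

So P = [[1, 3], [2, 5], [4]].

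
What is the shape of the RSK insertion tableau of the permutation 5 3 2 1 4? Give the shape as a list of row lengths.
[2, 1, 1, 1]

Row-insert each entry into an empty tableau.

After inserting 5: P = [[5]].
After inserting 3: P = [[3], [5]].
After inserting 2: P = [[2], [3], [5]].
After inserting 1: P = [[1], [2], [3], [5]].
After inserting 4: P = [[1, 4], [2], [3], [5]].

The final insertion tableau P = [[1, 4], [2], [3], [5]] has shape [2, 1, 1, 1].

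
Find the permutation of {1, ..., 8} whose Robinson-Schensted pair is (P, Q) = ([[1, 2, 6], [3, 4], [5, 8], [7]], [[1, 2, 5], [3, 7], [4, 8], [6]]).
Reverse the RSK construction: for i from n down to 1, find the cell of Q containing i, remove the entry at that cell from P, and reverse-bump it up through P; the value ejected from row 1 is w(i).

Step i=8: Q has 8 at row 3, column 2; remove 8 from row 3 of P and reverse-bump: 8 enters row 2 and ejects 4; 4 enters row 1 and ejects 2. So w(8) = 2. P is now [[1, 4, 6], [3, 8], [5], [7]].
Step i=7: Q has 7 at row 2, column 2; remove 8 from row 2 of P and reverse-bump: 8 enters row 1 and ejects 6. So w(7) = 6. P is now [[1, 4, 8], [3], [5], [7]].
Step i=6: Q has 6 at row 4, column 1; remove 7 from row 4 of P and reverse-bump: 7 enters row 3 and ejects 5; 5 enters row 2 and ejects 3; 3 enters row 1 and ejects 1. So w(6) = 1. P is now [[3, 4, 8], [5], [7]].
Step i=5: Q has 5 at row 1, column 3; remove that cell from P, ejecting 8. So w(5) = 8. P is now [[3, 4], [5], [7]].
Step i=4: Q has 4 at row 3, column 1; remove 7 from row 3 of P and reverse-bump: 7 enters row 2 and ejects 5; 5 enters row 1 and ejects 4. So w(4) = 4. P is now [[3, 5], [7]].
Step i=3: Q has 3 at row 2, column 1; remove 7 from row 2 of P and reverse-bump: 7 enters row 1 and ejects 5. So w(3) = 5. P is now [[3, 7]].
Step i=2: Q has 2 at row 1, column 2; remove that cell from P, ejecting 7. So w(2) = 7. P is now [[3]].
Step i=1: Q has 1 at row 1, column 1; remove that cell from P, ejecting 3. So w(1) = 3. P is now [].

So w = 3 7 5 4 8 1 6 2.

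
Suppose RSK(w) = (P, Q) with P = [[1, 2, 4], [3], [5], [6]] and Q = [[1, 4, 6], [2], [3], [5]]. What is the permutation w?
6 5 1 3 2 4

Reverse the RSK construction: for i from n down to 1, find the cell of Q containing i, remove the entry at that cell from P, and reverse-bump it up through P; the value ejected from row 1 is w(i).

Step i=6: Q has 6 at row 1, column 3; remove that cell from P, ejecting 4. So w(6) = 4. P is now [[1, 2], [3], [5], [6]].
Step i=5: Q has 5 at row 4, column 1; remove 6 from row 4 of P and reverse-bump: 6 enters row 3 and ejects 5; 5 enters row 2 and ejects 3; 3 enters row 1 and ejects 2. So w(5) = 2. P is now [[1, 3], [5], [6]].
Step i=4: Q has 4 at row 1, column 2; remove that cell from P, ejecting 3. So w(4) = 3. P is now [[1], [5], [6]].
Step i=3: Q has 3 at row 3, column 1; remove 6 from row 3 of P and reverse-bump: 6 enters row 2 and ejects 5; 5 enters row 1 and ejects 1. So w(3) = 1. P is now [[5], [6]].
Step i=2: Q has 2 at row 2, column 1; remove 6 from row 2 of P and reverse-bump: 6 enters row 1 and ejects 5. So w(2) = 5. P is now [[6]].
Step i=1: Q has 1 at row 1, column 1; remove that cell from P, ejecting 6. So w(1) = 6. P is now [].

So w = 6 5 1 3 2 4.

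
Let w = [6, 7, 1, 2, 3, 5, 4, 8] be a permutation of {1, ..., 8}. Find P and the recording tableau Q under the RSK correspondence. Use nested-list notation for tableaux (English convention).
P = [[1, 2, 3, 4, 8], [5, 7], [6]], Q = [[1, 2, 5, 6, 8], [3, 4], [7]]

Insert each entry of the permutation into P by Schensted row insertion, recording in Q the position of each new cell.

Insert 6: appended to row 1. P = [[6]].
Insert 7: appended to row 1. P = [[6, 7]].
Insert 1: 1 bumps 6 from row 1; 6 starts row 2. P = [[1, 7], [6]].
Insert 2: 2 bumps 7 from row 1; 7 appends to row 2. P = [[1, 2], [6, 7]].
Insert 3: appended to row 1. P = [[1, 2, 3], [6, 7]].
Insert 5: appended to row 1. P = [[1, 2, 3, 5], [6, 7]].
Insert 4: 4 bumps 5 from row 1; 5 bumps 6 from row 2; 6 starts row 3. P = [[1, 2, 3, 4], [5, 7], [6]].
Insert 8: appended to row 1. P = [[1, 2, 3, 4, 8], [5, 7], [6]].

So P = [[1, 2, 3, 4, 8], [5, 7], [6]], Q = [[1, 2, 5, 6, 8], [3, 4], [7]].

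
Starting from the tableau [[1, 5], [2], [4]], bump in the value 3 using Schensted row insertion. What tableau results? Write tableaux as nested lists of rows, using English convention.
[[1, 3], [2, 5], [4]]

In row 1, 3 replaces 5 (the leftmost entry greater than 3); 5 is bumped to row 2. 5 is appended to row 2. The new tableau is [[1, 3], [2, 5], [4]].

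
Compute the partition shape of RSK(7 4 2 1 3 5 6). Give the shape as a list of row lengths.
[4, 1, 1, 1]

RSK row insertion gives P = [[1, 3, 5, 6], [2], [4], [7]], which has shape [4, 1, 1, 1].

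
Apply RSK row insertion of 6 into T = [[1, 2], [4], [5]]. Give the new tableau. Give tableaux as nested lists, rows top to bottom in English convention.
6 is larger than every entry of row 1, so it is appended to row 1. The new tableau is [[1, 2, 6], [4], [5]].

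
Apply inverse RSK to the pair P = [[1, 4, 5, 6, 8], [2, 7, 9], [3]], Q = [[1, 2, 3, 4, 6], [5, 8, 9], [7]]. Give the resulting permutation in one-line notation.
3 4 5 7 2 9 1 6 8

Reverse RSK: for i = n, n-1, ..., 1, locate i in Q, remove the corresponding corner cell from P, and reverse-bump its entry up through P; the value ejected from row 1 is w(i).

So w = 3 4 5 7 2 9 1 6 8.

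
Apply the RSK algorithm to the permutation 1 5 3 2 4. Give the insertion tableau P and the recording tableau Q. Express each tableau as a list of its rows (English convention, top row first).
Insert each entry of the permutation into P by Schensted row insertion, recording in Q the position of each new cell.

Insert 1: appended to row 1. P = [[1]], Q = [[1]].
Insert 5: appended to row 1. P = [[1, 5]], Q = [[1, 2]].
Insert 3: 3 bumps 5 from row 1; 5 starts row 2. P = [[1, 3], [5]], Q = [[1, 2], [3]].
Insert 2: 2 bumps 3 from row 1; 3 bumps 5 from row 2; 5 starts row 3. P = [[1, 2], [3], [5]], Q = [[1, 2], [3], [4]].
Insert 4: appended to row 1. P = [[1, 2, 4], [3], [5]], Q = [[1, 2, 5], [3], [4]].

So P = [[1, 2, 4], [3], [5]], Q = [[1, 2, 5], [3], [4]].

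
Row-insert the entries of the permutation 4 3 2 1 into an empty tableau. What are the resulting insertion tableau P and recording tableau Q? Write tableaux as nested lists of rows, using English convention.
Insert each entry of the permutation into P by Schensted row insertion, recording in Q the position of each new cell.

Insert 4: appended to row 1. P = [[4]].
Insert 3: 3 bumps 4 from row 1; 4 starts row 2. P = [[3], [4]].
Insert 2: 2 bumps 3 from row 1; 3 bumps 4 from row 2; 4 starts row 3. P = [[2], [3], [4]].
Insert 1: 1 bumps 2 from row 1; 2 bumps 3 from row 2; 3 bumps 4 from row 3; 4 starts row 4. P = [[1], [2], [3], [4]].

So P = [[1], [2], [3], [4]], Q = [[1], [2], [3], [4]].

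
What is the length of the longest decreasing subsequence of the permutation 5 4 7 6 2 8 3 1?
4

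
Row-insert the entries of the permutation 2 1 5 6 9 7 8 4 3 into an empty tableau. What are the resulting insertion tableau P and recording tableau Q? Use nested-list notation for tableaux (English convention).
Insert each entry of the permutation into P by Schensted row insertion, recording in Q the position of each new cell.

Insert 2: appended to row 1. P = [[2]].
Insert 1: 1 bumps 2 from row 1; 2 starts row 2. P = [[1], [2]].
Insert 5: appended to row 1. P = [[1, 5], [2]].
Insert 6: appended to row 1. P = [[1, 5, 6], [2]].
Insert 9: appended to row 1. P = [[1, 5, 6, 9], [2]].
Insert 7: 7 bumps 9 from row 1; 9 appends to row 2. P = [[1, 5, 6, 7], [2, 9]].
Insert 8: appended to row 1. P = [[1, 5, 6, 7, 8], [2, 9]].
Insert 4: 4 bumps 5 from row 1; 5 bumps 9 from row 2; 9 starts row 3. P = [[1, 4, 6, 7, 8], [2, 5], [9]].
Insert 3: 3 bumps 4 from row 1; 4 bumps 5 from row 2; 5 bumps 9 from row 3; 9 starts row 4. P = [[1, 3, 6, 7, 8], [2, 4], [5], [9]].

So P = [[1, 3, 6, 7, 8], [2, 4], [5], [9]], Q = [[1, 3, 4, 5, 7], [2, 6], [8], [9]].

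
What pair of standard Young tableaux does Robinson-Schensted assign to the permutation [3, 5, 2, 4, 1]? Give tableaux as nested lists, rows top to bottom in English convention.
P = [[1, 4], [2, 5], [3]], Q = [[1, 2], [3, 4], [5]]

Insert each entry of the permutation into P by Schensted row insertion, recording in Q the position of each new cell.

Insert 3: appended to row 1. P = [[3]].
Insert 5: appended to row 1. P = [[3, 5]].
Insert 2: 2 bumps 3 from row 1; 3 starts row 2. P = [[2, 5], [3]].
Insert 4: 4 bumps 5 from row 1; 5 appends to row 2. P = [[2, 4], [3, 5]].
Insert 1: 1 bumps 2 from row 1; 2 bumps 3 from row 2; 3 starts row 3. P = [[1, 4], [2, 5], [3]].

So P = [[1, 4], [2, 5], [3]], Q = [[1, 2], [3, 4], [5]].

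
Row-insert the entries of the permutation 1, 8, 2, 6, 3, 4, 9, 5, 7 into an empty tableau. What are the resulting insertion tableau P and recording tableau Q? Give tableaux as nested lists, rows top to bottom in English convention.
P = [[1, 2, 3, 4, 5, 7], [6, 9], [8]], Q = [[1, 2, 4, 6, 7, 9], [3, 8], [5]]

Insert each entry of the permutation into P by Schensted row insertion, recording in Q the position of each new cell.

Insert 1: appended to row 1. P = [[1]], Q = [[1]].
Insert 8: appended to row 1. P = [[1, 8]], Q = [[1, 2]].
Insert 2: 2 bumps 8 from row 1; 8 starts row 2. P = [[1, 2], [8]], Q = [[1, 2], [3]].
Insert 6: appended to row 1. P = [[1, 2, 6], [8]], Q = [[1, 2, 4], [3]].
Insert 3: 3 bumps 6 from row 1; 6 bumps 8 from row 2; 8 starts row 3. P = [[1, 2, 3], [6], [8]], Q = [[1, 2, 4], [3], [5]].
Insert 4: appended to row 1. P = [[1, 2, 3, 4], [6], [8]], Q = [[1, 2, 4, 6], [3], [5]].
Insert 9: appended to row 1. P = [[1, 2, 3, 4, 9], [6], [8]], Q = [[1, 2, 4, 6, 7], [3], [5]].
Insert 5: 5 bumps 9 from row 1; 9 appends to row 2. P = [[1, 2, 3, 4, 5], [6, 9], [8]], Q = [[1, 2, 4, 6, 7], [3, 8], [5]].
Insert 7: appended to row 1. P = [[1, 2, 3, 4, 5, 7], [6, 9], [8]], Q = [[1, 2, 4, 6, 7, 9], [3, 8], [5]].

So P = [[1, 2, 3, 4, 5, 7], [6, 9], [8]], Q = [[1, 2, 4, 6, 7, 9], [3, 8], [5]].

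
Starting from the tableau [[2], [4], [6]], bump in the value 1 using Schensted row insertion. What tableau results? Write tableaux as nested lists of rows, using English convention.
In row 1, 1 replaces 2 (the leftmost entry greater than 1); 2 is bumped to row 2. In row 2, 2 replaces 4 (the leftmost entry greater than 2); 4 is bumped to row 3. In row 3, 4 replaces 6 (the leftmost entry greater than 4); 6 is bumped to row 4. 6 starts a new row 4. The new tableau is [[1], [2], [4], [6]].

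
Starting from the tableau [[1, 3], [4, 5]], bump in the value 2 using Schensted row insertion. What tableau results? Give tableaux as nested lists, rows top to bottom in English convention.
In row 1, 2 replaces 3 (the leftmost entry greater than 2); 3 is bumped to row 2. In row 2, 3 replaces 4 (the leftmost entry greater than 3); 4 is bumped to row 3. 4 starts a new row 3. The new tableau is [[1, 2], [3, 5], [4]].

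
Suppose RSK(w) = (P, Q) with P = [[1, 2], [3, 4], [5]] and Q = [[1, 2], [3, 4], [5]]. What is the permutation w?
Reverse the RSK construction: for i from n down to 1, find the cell of Q containing i, remove the entry at that cell from P, and reverse-bump it up through P; the value ejected from row 1 is w(i).

Step i=5: Q has 5 at row 3, column 1; remove 5 from row 3 of P and reverse-bump: 5 enters row 2 and ejects 4; 4 enters row 1 and ejects 2. So w(5) = 2. P is now [[1, 4], [3, 5]].
Step i=4: Q has 4 at row 2, column 2; remove 5 from row 2 of P and reverse-bump: 5 enters row 1 and ejects 4. So w(4) = 4. P is now [[1, 5], [3]].
Step i=3: Q has 3 at row 2, column 1; remove 3 from row 2 of P and reverse-bump: 3 enters row 1 and ejects 1. So w(3) = 1. P is now [[3, 5]].
Step i=2: Q has 2 at row 1, column 2; remove that cell from P, ejecting 5. So w(2) = 5. P is now [[3]].
Step i=1: Q has 1 at row 1, column 1; remove that cell from P, ejecting 3. So w(1) = 3. P is now [].

So w = 3 5 1 4 2.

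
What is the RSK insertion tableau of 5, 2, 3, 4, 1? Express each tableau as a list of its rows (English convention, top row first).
Insert 5: appended to row 1. P = [[5]].
Insert 2: 2 bumps 5 from row 1; 5 starts row 2. P = [[2], [5]].
Insert 3: appended to row 1. P = [[2, 3], [5]].
Insert 4: appended to row 1. P = [[2, 3, 4], [5]].
Insert 1: 1 bumps 2 from row 1; 2 bumps 5 from row 2; 5 starts row 3. P = [[1, 3, 4], [2], [5]].

So P = [[1, 3, 4], [2], [5]].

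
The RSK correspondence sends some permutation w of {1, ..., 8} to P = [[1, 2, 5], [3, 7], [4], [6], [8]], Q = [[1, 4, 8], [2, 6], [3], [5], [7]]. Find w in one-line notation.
8 6 4 7 1 3 2 5

Reverse RSK: for i = n, n-1, ..., 1, locate i in Q, remove the corresponding corner cell from P, and reverse-bump its entry up through P; the value ejected from row 1 is w(i).

So w = 8 6 4 7 1 3 2 5.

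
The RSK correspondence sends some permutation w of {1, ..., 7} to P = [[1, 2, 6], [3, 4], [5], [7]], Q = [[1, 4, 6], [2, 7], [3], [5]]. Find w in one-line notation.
7 5 3 4 1 6 2

Reverse the RSK construction: for i from n down to 1, find the cell of Q containing i, remove the entry at that cell from P, and reverse-bump it up through P; the value ejected from row 1 is w(i).

Step i=7: Q has 7 at row 2, column 2; remove 4 from row 2 of P and reverse-bump: 4 enters row 1 and ejects 2. So w(7) = 2. P is now [[1, 4, 6], [3], [5], [7]].
Step i=6: Q has 6 at row 1, column 3; remove that cell from P, ejecting 6. So w(6) = 6. P is now [[1, 4], [3], [5], [7]].
Step i=5: Q has 5 at row 4, column 1; remove 7 from row 4 of P and reverse-bump: 7 enters row 3 and ejects 5; 5 enters row 2 and ejects 3; 3 enters row 1 and ejects 1. So w(5) = 1. P is now [[3, 4], [5], [7]].
Step i=4: Q has 4 at row 1, column 2; remove that cell from P, ejecting 4. So w(4) = 4. P is now [[3], [5], [7]].
Step i=3: Q has 3 at row 3, column 1; remove 7 from row 3 of P and reverse-bump: 7 enters row 2 and ejects 5; 5 enters row 1 and ejects 3. So w(3) = 3. P is now [[5], [7]].
Step i=2: Q has 2 at row 2, column 1; remove 7 from row 2 of P and reverse-bump: 7 enters row 1 and ejects 5. So w(2) = 5. P is now [[7]].
Step i=1: Q has 1 at row 1, column 1; remove that cell from P, ejecting 7. So w(1) = 7. P is now [].

So w = 7 5 3 4 1 6 2.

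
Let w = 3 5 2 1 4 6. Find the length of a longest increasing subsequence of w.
3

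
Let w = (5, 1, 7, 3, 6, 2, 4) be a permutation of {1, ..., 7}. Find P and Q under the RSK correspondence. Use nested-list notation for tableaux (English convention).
Insert each entry of the permutation into P by Schensted row insertion, recording in Q the position of each new cell.

After inserting 5: P = [[5]].
After inserting 1: P = [[1], [5]].
After inserting 7: P = [[1, 7], [5]].
After inserting 3: P = [[1, 3], [5, 7]].
After inserting 6: P = [[1, 3, 6], [5, 7]].
After inserting 2: P = [[1, 2, 6], [3, 7], [5]].
After inserting 4: P = [[1, 2, 4], [3, 6], [5, 7]].

So P = [[1, 2, 4], [3, 6], [5, 7]], Q = [[1, 3, 5], [2, 4], [6, 7]].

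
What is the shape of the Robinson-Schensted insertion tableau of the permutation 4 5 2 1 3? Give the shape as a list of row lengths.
[2, 2, 1]

Row-insert each entry into an empty tableau.

After inserting 4: P = [[4]].
After inserting 5: P = [[4, 5]].
After inserting 2: P = [[2, 5], [4]].
After inserting 1: P = [[1, 5], [2], [4]].
After inserting 3: P = [[1, 3], [2, 5], [4]].

The final insertion tableau P = [[1, 3], [2, 5], [4]] has shape [2, 2, 1].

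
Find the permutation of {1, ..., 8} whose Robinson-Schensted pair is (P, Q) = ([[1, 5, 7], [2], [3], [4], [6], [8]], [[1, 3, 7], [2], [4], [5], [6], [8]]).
8 4 6 5 3 2 7 1

Reverse the RSK construction: for i from n down to 1, find the cell of Q containing i, remove the entry at that cell from P, and reverse-bump it up through P; the value ejected from row 1 is w(i).

Step i=8: Q has 8 at row 6, column 1; remove 8 from row 6 of P and reverse-bump: 8 enters row 5 and ejects 6; 6 enters row 4 and ejects 4; 4 enters row 3 and ejects 3; 3 enters row 2 and ejects 2; 2 enters row 1 and ejects 1. So w(8) = 1. P is now [[2, 5, 7], [3], [4], [6], [8]].
Step i=7: Q has 7 at row 1, column 3; remove that cell from P, ejecting 7. So w(7) = 7. P is now [[2, 5], [3], [4], [6], [8]].
Step i=6: Q has 6 at row 5, column 1; remove 8 from row 5 of P and reverse-bump: 8 enters row 4 and ejects 6; 6 enters row 3 and ejects 4; 4 enters row 2 and ejects 3; 3 enters row 1 and ejects 2. So w(6) = 2. P is now [[3, 5], [4], [6], [8]].
Step i=5: Q has 5 at row 4, column 1; remove 8 from row 4 of P and reverse-bump: 8 enters row 3 and ejects 6; 6 enters row 2 and ejects 4; 4 enters row 1 and ejects 3. So w(5) = 3. P is now [[4, 5], [6], [8]].
Step i=4: Q has 4 at row 3, column 1; remove 8 from row 3 of P and reverse-bump: 8 enters row 2 and ejects 6; 6 enters row 1 and ejects 5. So w(4) = 5. P is now [[4, 6], [8]].
Step i=3: Q has 3 at row 1, column 2; remove that cell from P, ejecting 6. So w(3) = 6. P is now [[4], [8]].
Step i=2: Q has 2 at row 2, column 1; remove 8 from row 2 of P and reverse-bump: 8 enters row 1 and ejects 4. So w(2) = 4. P is now [[8]].
Step i=1: Q has 1 at row 1, column 1; remove that cell from P, ejecting 8. So w(1) = 8. P is now [].

So w = 8 4 6 5 3 2 7 1.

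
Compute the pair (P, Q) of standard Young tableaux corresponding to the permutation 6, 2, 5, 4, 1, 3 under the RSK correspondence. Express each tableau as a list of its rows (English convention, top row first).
P = [[1, 3], [2, 4], [5], [6]], Q = [[1, 3], [2, 6], [4], [5]]

Insert each entry of the permutation into P by Schensted row insertion, recording in Q the position of each new cell.

Insert 6: appended to row 1. P = [[6]], Q = [[1]].
Insert 2: 2 bumps 6 from row 1; 6 starts row 2. P = [[2], [6]], Q = [[1], [2]].
Insert 5: appended to row 1. P = [[2, 5], [6]], Q = [[1, 3], [2]].
Insert 4: 4 bumps 5 from row 1; 5 bumps 6 from row 2; 6 starts row 3. P = [[2, 4], [5], [6]], Q = [[1, 3], [2], [4]].
Insert 1: 1 bumps 2 from row 1; 2 bumps 5 from row 2; 5 bumps 6 from row 3; 6 starts row 4. P = [[1, 4], [2], [5], [6]], Q = [[1, 3], [2], [4], [5]].
Insert 3: 3 bumps 4 from row 1; 4 appends to row 2. P = [[1, 3], [2, 4], [5], [6]], Q = [[1, 3], [2, 6], [4], [5]].

So P = [[1, 3], [2, 4], [5], [6]], Q = [[1, 3], [2, 6], [4], [5]].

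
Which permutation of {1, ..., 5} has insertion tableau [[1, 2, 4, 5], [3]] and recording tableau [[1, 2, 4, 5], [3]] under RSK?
Reverse the RSK construction: for i from n down to 1, find the cell of Q containing i, remove the entry at that cell from P, and reverse-bump it up through P; the value ejected from row 1 is w(i).

Step i=5: Q has 5 at row 1, column 4; remove that cell from P, ejecting 5. So w(5) = 5. P is now [[1, 2, 4], [3]].
Step i=4: Q has 4 at row 1, column 3; remove that cell from P, ejecting 4. So w(4) = 4. P is now [[1, 2], [3]].
Step i=3: Q has 3 at row 2, column 1; remove 3 from row 2 of P and reverse-bump: 3 enters row 1 and ejects 2. So w(3) = 2. P is now [[1, 3]].
Step i=2: Q has 2 at row 1, column 2; remove that cell from P, ejecting 3. So w(2) = 3. P is now [[1]].
Step i=1: Q has 1 at row 1, column 1; remove that cell from P, ejecting 1. So w(1) = 1. P is now [].

So w = 1 3 2 4 5.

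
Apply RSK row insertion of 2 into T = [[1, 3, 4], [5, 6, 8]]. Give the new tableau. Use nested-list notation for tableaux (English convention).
In row 1, 2 replaces 3 (the leftmost entry greater than 2); 3 is bumped to row 2. In row 2, 3 replaces 5 (the leftmost entry greater than 3); 5 is bumped to row 3. 5 starts a new row 3. The new tableau is [[1, 2, 4], [3, 6, 8], [5]].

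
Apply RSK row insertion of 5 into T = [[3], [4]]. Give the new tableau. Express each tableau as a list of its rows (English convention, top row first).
5 is larger than every entry of row 1, so it is appended to row 1. The new tableau is [[3, 5], [4]].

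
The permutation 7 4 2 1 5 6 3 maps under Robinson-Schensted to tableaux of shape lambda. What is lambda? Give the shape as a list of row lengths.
Row-insert each entry into an empty tableau.

After inserting 7: P = [[7]].
After inserting 4: P = [[4], [7]].
After inserting 2: P = [[2], [4], [7]].
After inserting 1: P = [[1], [2], [4], [7]].
After inserting 5: P = [[1, 5], [2], [4], [7]].
After inserting 6: P = [[1, 5, 6], [2], [4], [7]].
After inserting 3: P = [[1, 3, 6], [2, 5], [4], [7]].

The final insertion tableau P = [[1, 3, 6], [2, 5], [4], [7]] has shape [3, 2, 1, 1].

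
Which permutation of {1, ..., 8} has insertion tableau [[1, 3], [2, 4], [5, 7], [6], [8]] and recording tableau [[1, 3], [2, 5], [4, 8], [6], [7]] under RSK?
8 6 7 2 5 4 1 3

Reverse the RSK construction: for i from n down to 1, find the cell of Q containing i, remove the entry at that cell from P, and reverse-bump it up through P; the value ejected from row 1 is w(i).

Step i=8: Q has 8 at row 3, column 2; remove 7 from row 3 of P and reverse-bump: 7 enters row 2 and ejects 4; 4 enters row 1 and ejects 3. So w(8) = 3. P is now [[1, 4], [2, 7], [5], [6], [8]].
Step i=7: Q has 7 at row 5, column 1; remove 8 from row 5 of P and reverse-bump: 8 enters row 4 and ejects 6; 6 enters row 3 and ejects 5; 5 enters row 2 and ejects 2; 2 enters row 1 and ejects 1. So w(7) = 1. P is now [[2, 4], [5, 7], [6], [8]].
Step i=6: Q has 6 at row 4, column 1; remove 8 from row 4 of P and reverse-bump: 8 enters row 3 and ejects 6; 6 enters row 2 and ejects 5; 5 enters row 1 and ejects 4. So w(6) = 4. P is now [[2, 5], [6, 7], [8]].
Step i=5: Q has 5 at row 2, column 2; remove 7 from row 2 of P and reverse-bump: 7 enters row 1 and ejects 5. So w(5) = 5. P is now [[2, 7], [6], [8]].
Step i=4: Q has 4 at row 3, column 1; remove 8 from row 3 of P and reverse-bump: 8 enters row 2 and ejects 6; 6 enters row 1 and ejects 2. So w(4) = 2. P is now [[6, 7], [8]].
Step i=3: Q has 3 at row 1, column 2; remove that cell from P, ejecting 7. So w(3) = 7. P is now [[6], [8]].
Step i=2: Q has 2 at row 2, column 1; remove 8 from row 2 of P and reverse-bump: 8 enters row 1 and ejects 6. So w(2) = 6. P is now [[8]].
Step i=1: Q has 1 at row 1, column 1; remove that cell from P, ejecting 8. So w(1) = 8. P is now [].

So w = 8 6 7 2 5 4 1 3.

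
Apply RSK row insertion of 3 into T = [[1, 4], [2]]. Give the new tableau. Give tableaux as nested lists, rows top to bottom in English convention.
In row 1, 3 replaces 4 (the leftmost entry greater than 3); 4 is bumped to row 2. 4 is appended to row 2. The new tableau is [[1, 3], [2, 4]].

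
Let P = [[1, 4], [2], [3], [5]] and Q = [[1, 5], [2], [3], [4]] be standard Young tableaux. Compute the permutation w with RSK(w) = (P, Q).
Reverse RSK: for i = n, n-1, ..., 1, locate i in Q, remove the corresponding corner cell from P, and reverse-bump its entry up through P; the value ejected from row 1 is w(i).

So w = 5 3 2 1 4.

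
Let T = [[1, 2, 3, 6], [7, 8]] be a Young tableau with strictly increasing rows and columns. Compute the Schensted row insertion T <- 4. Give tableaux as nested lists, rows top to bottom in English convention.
In row 1, 4 replaces 6 (the leftmost entry greater than 4); 6 is bumped to row 2. In row 2, 6 replaces 7 (the leftmost entry greater than 6); 7 is bumped to row 3. 7 starts a new row 3. The new tableau is [[1, 2, 3, 4], [6, 8], [7]].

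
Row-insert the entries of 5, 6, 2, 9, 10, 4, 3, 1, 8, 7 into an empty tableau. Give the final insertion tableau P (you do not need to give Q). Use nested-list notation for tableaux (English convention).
P = [[1, 3, 7, 10], [2, 6, 8], [4, 9], [5]]

Insert 5: appended to row 1. P = [[5]].
Insert 6: appended to row 1. P = [[5, 6]].
Insert 2: 2 bumps 5 from row 1; 5 starts row 2. P = [[2, 6], [5]].
Insert 9: appended to row 1. P = [[2, 6, 9], [5]].
Insert 10: appended to row 1. P = [[2, 6, 9, 10], [5]].
Insert 4: 4 bumps 6 from row 1; 6 appends to row 2. P = [[2, 4, 9, 10], [5, 6]].
Insert 3: 3 bumps 4 from row 1; 4 bumps 5 from row 2; 5 starts row 3. P = [[2, 3, 9, 10], [4, 6], [5]].
Insert 1: 1 bumps 2 from row 1; 2 bumps 4 from row 2; 4 bumps 5 from row 3; 5 starts row 4. P = [[1, 3, 9, 10], [2, 6], [4], [5]].
Insert 8: 8 bumps 9 from row 1; 9 appends to row 2. P = [[1, 3, 8, 10], [2, 6, 9], [4], [5]].
Insert 7: 7 bumps 8 from row 1; 8 bumps 9 from row 2; 9 appends to row 3. P = [[1, 3, 7, 10], [2, 6, 8], [4, 9], [5]].

So P = [[1, 3, 7, 10], [2, 6, 8], [4, 9], [5]].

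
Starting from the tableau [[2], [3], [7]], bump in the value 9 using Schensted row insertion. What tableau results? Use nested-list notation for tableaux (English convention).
[[2, 9], [3], [7]]

9 is larger than every entry of row 1, so it is appended to row 1. The new tableau is [[2, 9], [3], [7]].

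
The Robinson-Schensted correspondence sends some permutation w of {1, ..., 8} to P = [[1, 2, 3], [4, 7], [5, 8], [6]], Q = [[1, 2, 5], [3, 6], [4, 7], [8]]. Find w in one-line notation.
1 6 5 2 8 7 4 3

Reverse the RSK construction: for i from n down to 1, find the cell of Q containing i, remove the entry at that cell from P, and reverse-bump it up through P; the value ejected from row 1 is w(i).

Step i=8: Q has 8 at row 4, column 1; remove 6 from row 4 of P and reverse-bump: 6 enters row 3 and ejects 5; 5 enters row 2 and ejects 4; 4 enters row 1 and ejects 3. So w(8) = 3. P is now [[1, 2, 4], [5, 7], [6, 8]].
Step i=7: Q has 7 at row 3, column 2; remove 8 from row 3 of P and reverse-bump: 8 enters row 2 and ejects 7; 7 enters row 1 and ejects 4. So w(7) = 4. P is now [[1, 2, 7], [5, 8], [6]].
Step i=6: Q has 6 at row 2, column 2; remove 8 from row 2 of P and reverse-bump: 8 enters row 1 and ejects 7. So w(6) = 7. P is now [[1, 2, 8], [5], [6]].
Step i=5: Q has 5 at row 1, column 3; remove that cell from P, ejecting 8. So w(5) = 8. P is now [[1, 2], [5], [6]].
Step i=4: Q has 4 at row 3, column 1; remove 6 from row 3 of P and reverse-bump: 6 enters row 2 and ejects 5; 5 enters row 1 and ejects 2. So w(4) = 2. P is now [[1, 5], [6]].
Step i=3: Q has 3 at row 2, column 1; remove 6 from row 2 of P and reverse-bump: 6 enters row 1 and ejects 5. So w(3) = 5. P is now [[1, 6]].
Step i=2: Q has 2 at row 1, column 2; remove that cell from P, ejecting 6. So w(2) = 6. P is now [[1]].
Step i=1: Q has 1 at row 1, column 1; remove that cell from P, ejecting 1. So w(1) = 1. P is now [].

So w = 1 6 5 2 8 7 4 3.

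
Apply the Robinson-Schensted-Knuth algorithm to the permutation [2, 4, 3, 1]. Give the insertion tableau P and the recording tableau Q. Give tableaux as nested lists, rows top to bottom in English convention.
P = [[1, 3], [2], [4]], Q = [[1, 2], [3], [4]]

Insert each entry of the permutation into P by Schensted row insertion, recording in Q the position of each new cell.

After inserting 2: P = [[2]].
After inserting 4: P = [[2, 4]].
After inserting 3: P = [[2, 3], [4]].
After inserting 1: P = [[1, 3], [2], [4]].

So P = [[1, 3], [2], [4]], Q = [[1, 2], [3], [4]].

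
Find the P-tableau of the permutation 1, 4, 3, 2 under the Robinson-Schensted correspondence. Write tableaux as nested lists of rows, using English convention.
Insert 1: appended to row 1. P = [[1]].
Insert 4: appended to row 1. P = [[1, 4]].
Insert 3: 3 bumps 4 from row 1; 4 starts row 2. P = [[1, 3], [4]].
Insert 2: 2 bumps 3 from row 1; 3 bumps 4 from row 2; 4 starts row 3. P = [[1, 2], [3], [4]].

So P = [[1, 2], [3], [4]].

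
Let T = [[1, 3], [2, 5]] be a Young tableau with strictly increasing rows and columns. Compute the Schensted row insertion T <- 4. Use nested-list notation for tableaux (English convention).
[[1, 3, 4], [2, 5]]

4 is larger than every entry of row 1, so it is appended to row 1. The new tableau is [[1, 3, 4], [2, 5]].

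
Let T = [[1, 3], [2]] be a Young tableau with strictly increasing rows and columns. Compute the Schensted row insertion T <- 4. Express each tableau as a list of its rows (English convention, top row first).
[[1, 3, 4], [2]]

4 is larger than every entry of row 1, so it is appended to row 1. The new tableau is [[1, 3, 4], [2]].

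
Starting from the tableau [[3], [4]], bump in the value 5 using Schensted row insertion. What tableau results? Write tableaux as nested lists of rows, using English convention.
5 is larger than every entry of row 1, so it is appended to row 1. The new tableau is [[3, 5], [4]].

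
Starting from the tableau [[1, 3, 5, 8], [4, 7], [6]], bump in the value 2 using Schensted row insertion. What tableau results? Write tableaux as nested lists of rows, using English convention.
In row 1, 2 replaces 3 (the leftmost entry greater than 2); 3 is bumped to row 2. In row 2, 3 replaces 4 (the leftmost entry greater than 3); 4 is bumped to row 3. In row 3, 4 replaces 6 (the leftmost entry greater than 4); 6 is bumped to row 4. 6 starts a new row 4. The new tableau is [[1, 2, 5, 8], [3, 7], [4], [6]].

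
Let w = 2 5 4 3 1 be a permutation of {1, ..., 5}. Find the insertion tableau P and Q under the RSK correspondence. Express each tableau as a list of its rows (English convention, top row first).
P = [[1, 3], [2], [4], [5]], Q = [[1, 2], [3], [4], [5]]

Insert each entry of the permutation into P by Schensted row insertion, recording in Q the position of each new cell.

After inserting 2: P = [[2]].
After inserting 5: P = [[2, 5]].
After inserting 4: P = [[2, 4], [5]].
After inserting 3: P = [[2, 3], [4], [5]].
After inserting 1: P = [[1, 3], [2], [4], [5]].

So P = [[1, 3], [2], [4], [5]], Q = [[1, 2], [3], [4], [5]].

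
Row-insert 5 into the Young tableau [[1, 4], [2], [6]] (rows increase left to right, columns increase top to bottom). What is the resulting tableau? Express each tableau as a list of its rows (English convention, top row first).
5 is larger than every entry of row 1, so it is appended to row 1. The new tableau is [[1, 4, 5], [2], [6]].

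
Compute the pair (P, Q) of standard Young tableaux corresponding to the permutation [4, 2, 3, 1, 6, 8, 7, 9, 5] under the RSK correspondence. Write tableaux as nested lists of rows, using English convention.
P = [[1, 3, 5, 7, 9], [2, 6], [4, 8]], Q = [[1, 3, 5, 6, 8], [2, 7], [4, 9]]

Insert each entry of the permutation into P by Schensted row insertion, recording in Q the position of each new cell.

Insert 4: appended to row 1. P = [[4]].
Insert 2: 2 bumps 4 from row 1; 4 starts row 2. P = [[2], [4]].
Insert 3: appended to row 1. P = [[2, 3], [4]].
Insert 1: 1 bumps 2 from row 1; 2 bumps 4 from row 2; 4 starts row 3. P = [[1, 3], [2], [4]].
Insert 6: appended to row 1. P = [[1, 3, 6], [2], [4]].
Insert 8: appended to row 1. P = [[1, 3, 6, 8], [2], [4]].
Insert 7: 7 bumps 8 from row 1; 8 appends to row 2. P = [[1, 3, 6, 7], [2, 8], [4]].
Insert 9: appended to row 1. P = [[1, 3, 6, 7, 9], [2, 8], [4]].
Insert 5: 5 bumps 6 from row 1; 6 bumps 8 from row 2; 8 appends to row 3. P = [[1, 3, 5, 7, 9], [2, 6], [4, 8]].

So P = [[1, 3, 5, 7, 9], [2, 6], [4, 8]], Q = [[1, 3, 5, 6, 8], [2, 7], [4, 9]].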